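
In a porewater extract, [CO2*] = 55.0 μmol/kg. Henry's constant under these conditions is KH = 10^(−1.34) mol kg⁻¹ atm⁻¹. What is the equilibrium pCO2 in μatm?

pCO2 = 1200 μatm

KH = 10^(−1.34) = 4.571×10^-2 mol kg⁻¹ atm⁻¹
pCO2 = [CO2*]/KH = 55.0×10^-6 / 4.571×10^-2 = 1.20×10^-3 atm = 1200 μatm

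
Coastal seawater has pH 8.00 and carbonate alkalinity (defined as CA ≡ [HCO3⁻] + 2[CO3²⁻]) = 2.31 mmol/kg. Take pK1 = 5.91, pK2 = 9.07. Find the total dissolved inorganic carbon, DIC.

CA = [HCO3⁻] + 2[CO3²⁻] = (α₁ + 2α₂)·DIC
At pH 8.00: [H⁺]/K1 = 10^-2.09 = 0.0081283, K2/[H⁺] = 10^-1.07 = 0.085114
α₁ = 1/(1 + 0.0081283 + 0.085114) = 1/1.0932 = 0.9147; α₂ = α₁·K2/[H⁺] = 0.07785
α₁ + 2α₂ = 1.0704
DIC = CA / (α₁ + 2α₂) = 2.31 / 1.0704 = 2.16 mmol/kg

DIC = 2.16 mmol/kg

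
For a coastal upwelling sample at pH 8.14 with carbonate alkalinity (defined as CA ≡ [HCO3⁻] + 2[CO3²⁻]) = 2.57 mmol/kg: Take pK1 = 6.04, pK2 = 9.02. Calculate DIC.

CA = [HCO3⁻] + 2[CO3²⁻] = (α₁ + 2α₂)·DIC
At pH 8.14: [H⁺]/K1 = 10^-2.10 = 0.0079433, K2/[H⁺] = 10^-0.88 = 0.13183
α₁ = 1/(1 + 0.0079433 + 0.13183) = 1/1.1398 = 0.8774; α₂ = α₁·K2/[H⁺] = 0.1157
α₁ + 2α₂ = 1.1087
DIC = CA / (α₁ + 2α₂) = 2.57 / 1.1087 = 2.32 mmol/kg

DIC = 2.32 mmol/kg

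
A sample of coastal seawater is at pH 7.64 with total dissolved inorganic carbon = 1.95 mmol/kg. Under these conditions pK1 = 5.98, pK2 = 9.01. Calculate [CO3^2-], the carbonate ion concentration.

[CO3²⁻] = 0.0781 mmol/kg

α₂ = 1 / (1 + [H⁺]/K2 + [H⁺]²/(K1K2)) = 1 / (1 + 10^+1.37 + 10^-0.29)
   = 1 / (1 + 23.442 + 0.51286) = 1/24.955 = 0.04007
[CO3²⁻] = α₂ × DIC = 0.04007 × 1.95 = 0.0781 mmol/kg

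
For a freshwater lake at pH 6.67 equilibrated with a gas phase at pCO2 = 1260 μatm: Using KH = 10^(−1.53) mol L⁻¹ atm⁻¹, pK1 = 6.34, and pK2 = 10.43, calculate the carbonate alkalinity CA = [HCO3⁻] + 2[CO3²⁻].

CA = 0.0795 mmol/L

[CO2*] = KH · pCO2 = 10^(−1.53) × 1260×10^-6 = 3.719×10^-5 mol/L
α₀ = 1/(1 + K1/[H⁺] + K1K2/[H⁺]²) = 1/(1 + 10^+0.33 + 10^-3.43) = 0.3186
DIC = [CO2*]/α₀ = 3.719×10^-5 / 0.3186 = 0.1167 mmol/L
CA = (α₁ + 2α₂)·DIC = (0.6812 + 2×0.0001184) × 0.1167 = 0.0795 mmol/L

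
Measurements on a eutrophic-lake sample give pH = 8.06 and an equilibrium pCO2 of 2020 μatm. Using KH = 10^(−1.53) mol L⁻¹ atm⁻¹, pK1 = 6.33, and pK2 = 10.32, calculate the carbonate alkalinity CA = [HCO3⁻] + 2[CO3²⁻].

CA = 3.24 mmol/L

[CO2*] = KH · pCO2 = 10^(−1.53) × 2020×10^-6 = 5.961×10^-5 mol/L
α₀ = 1/(1 + K1/[H⁺] + K1K2/[H⁺]²) = 1/(1 + 10^+1.73 + 10^-0.53) = 0.01818
DIC = [CO2*]/α₀ = 5.961×10^-5 / 0.01818 = 3.279 mmol/L
CA = (α₁ + 2α₂)·DIC = (0.9765 + 2×0.005366) × 3.279 = 3.24 mmol/L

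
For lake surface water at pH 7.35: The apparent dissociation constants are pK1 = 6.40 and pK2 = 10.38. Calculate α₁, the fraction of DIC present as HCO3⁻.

α₁ = 1 / (1 + [H⁺]/K1 + K2/[H⁺]) = 1 / (1 + 10^-0.95 + 10^-3.03)
   = 1 / (1 + 0.11220 + 0.00093325) = 1/1.1131 = 0.8984

α₁ = 0.898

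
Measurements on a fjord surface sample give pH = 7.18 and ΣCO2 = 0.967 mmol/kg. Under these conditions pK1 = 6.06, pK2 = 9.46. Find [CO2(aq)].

α₀ = 1 / (1 + K1/[H⁺] + K1K2/[H⁺]²) = 1 / (1 + 10^+1.12 + 10^-1.16)
   = 1 / (1 + 13.183 + 0.069183) = 1/14.252 = 0.07017
[CO2*] = α₀ × DIC = 0.07017 × 0.967 = 0.0679 mmol/kg

[CO2*] = 0.0679 mmol/kg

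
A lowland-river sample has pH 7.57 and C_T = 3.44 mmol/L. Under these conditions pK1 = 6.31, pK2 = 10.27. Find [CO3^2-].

α₂ = 1 / (1 + [H⁺]/K2 + [H⁺]²/(K1K2)) = 1 / (1 + 10^+2.70 + 10^+1.44)
   = 1 / (1 + 501.19 + 27.542) = 1/529.73 = 0.001888
[CO3²⁻] = α₂ × DIC = 0.001888 × 3.44 = 0.00649 mmol/L = 6.49 μmol/L

[CO3²⁻] = 6.49 μmol/L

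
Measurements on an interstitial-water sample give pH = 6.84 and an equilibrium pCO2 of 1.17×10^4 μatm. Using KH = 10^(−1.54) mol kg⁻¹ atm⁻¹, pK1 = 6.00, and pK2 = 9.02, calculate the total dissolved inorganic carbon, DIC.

[CO2*] = KH · pCO2 = 10^(−1.54) × 1.17×10^4×10^-6 = 3.374×10^-4 mol/kg
α₀ = 1/(1 + K1/[H⁺] + K1K2/[H⁺]²) = 1/(1 + 10^+0.84 + 10^-1.34) = 0.1256
DIC = [CO2*]/α₀ = 3.374×10^-4 / 0.1256 = 2.69 mmol/kg

DIC = 2.69 mmol/kg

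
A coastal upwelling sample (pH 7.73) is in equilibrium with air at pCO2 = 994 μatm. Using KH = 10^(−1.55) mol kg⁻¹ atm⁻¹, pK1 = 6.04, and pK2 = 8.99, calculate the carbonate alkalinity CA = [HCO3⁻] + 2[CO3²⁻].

CA = 1.52 mmol/kg

[CO2*] = KH · pCO2 = 10^(−1.55) × 994×10^-6 = 2.801×10^-5 mol/kg
α₀ = 1/(1 + K1/[H⁺] + K1K2/[H⁺]²) = 1/(1 + 10^+1.69 + 10^+0.43) = 0.01899
DIC = [CO2*]/α₀ = 2.801×10^-5 / 0.01899 = 1.476 mmol/kg
CA = (α₁ + 2α₂)·DIC = (0.9299 + 2×0.05110) × 1.476 = 1.52 mmol/kg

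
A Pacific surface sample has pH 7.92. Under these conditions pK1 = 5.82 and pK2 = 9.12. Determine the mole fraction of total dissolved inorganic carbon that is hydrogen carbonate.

α₁ = 1 / (1 + [H⁺]/K1 + K2/[H⁺]) = 1 / (1 + 10^-2.10 + 10^-1.20)
   = 1 / (1 + 0.0079433 + 0.063096) = 1/1.0710 = 0.9337

α₁ = 0.934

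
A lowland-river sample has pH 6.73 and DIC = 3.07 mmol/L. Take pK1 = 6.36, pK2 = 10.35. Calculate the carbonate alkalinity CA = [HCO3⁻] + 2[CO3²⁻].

CA = 2.15 mmol/L

CA = [HCO3⁻] + 2[CO3²⁻] = (α₁ + 2α₂)·DIC
At pH 6.73: [H⁺]/K1 = 10^-0.37 = 0.42658, K2/[H⁺] = 10^-3.62 = 0.00023988
α₁ = 1/(1 + 0.42658 + 0.00023988) = 1/1.4268 = 0.7009; α₂ = α₁·K2/[H⁺] = 0.0001681
α₁ + 2α₂ = 0.7012
CA = 0.7012 × 3.07 = 2.15 mmol/L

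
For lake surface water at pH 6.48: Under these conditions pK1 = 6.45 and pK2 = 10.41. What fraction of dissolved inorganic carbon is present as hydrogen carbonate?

α₁ = 0.517

α₁ = 1 / (1 + [H⁺]/K1 + K2/[H⁺]) = 1 / (1 + 10^-0.03 + 10^-3.93)
   = 1 / (1 + 0.93325 + 0.00011749) = 1/1.9334 = 0.5172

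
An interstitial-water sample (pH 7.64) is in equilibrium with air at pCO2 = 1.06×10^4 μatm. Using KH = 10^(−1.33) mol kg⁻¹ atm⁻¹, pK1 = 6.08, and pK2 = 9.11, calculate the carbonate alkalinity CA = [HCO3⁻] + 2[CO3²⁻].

[CO2*] = KH · pCO2 = 10^(−1.33) × 1.06×10^4×10^-6 = 4.958×10^-4 mol/kg
α₀ = 1/(1 + K1/[H⁺] + K1K2/[H⁺]²) = 1/(1 + 10^+1.56 + 10^+0.09) = 0.02595
DIC = [CO2*]/α₀ = 4.958×10^-4 / 0.02595 = 19.11 mmol/kg
CA = (α₁ + 2α₂)·DIC = (0.9421 + 2×0.03192) × 19.11 = 19.2 mmol/kg

CA = 19.2 mmol/kg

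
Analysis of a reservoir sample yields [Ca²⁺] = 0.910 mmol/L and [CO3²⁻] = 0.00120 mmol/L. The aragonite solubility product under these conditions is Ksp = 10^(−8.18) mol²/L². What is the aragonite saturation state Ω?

Ksp = 10^(−8.18) = 6.607×10^-9
Ω = [Ca²⁺][CO3²⁻]/Ksp = (0.910×10^-3)(0.00120×10^-3) / 6.607×10^-9 = 0.165

Ω = 0.165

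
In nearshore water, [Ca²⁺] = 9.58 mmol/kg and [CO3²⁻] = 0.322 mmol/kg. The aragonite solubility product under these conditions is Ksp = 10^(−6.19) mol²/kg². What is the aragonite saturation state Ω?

Ksp = 10^(−6.19) = 6.457×10^-7
Ω = [Ca²⁺][CO3²⁻]/Ksp = (9.58×10^-3)(0.322×10^-3) / 6.457×10^-7 = 4.78

Ω = 4.78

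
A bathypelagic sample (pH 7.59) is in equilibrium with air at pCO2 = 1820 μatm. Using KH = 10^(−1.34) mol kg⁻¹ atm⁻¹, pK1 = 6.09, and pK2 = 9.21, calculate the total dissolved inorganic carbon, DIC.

[CO2*] = KH · pCO2 = 10^(−1.34) × 1820×10^-6 = 8.319×10^-5 mol/kg
α₀ = 1/(1 + K1/[H⁺] + K1K2/[H⁺]²) = 1/(1 + 10^+1.50 + 10^-0.12) = 0.02996
DIC = [CO2*]/α₀ = 8.319×10^-5 / 0.02996 = 2.78 mmol/kg

DIC = 2.78 mmol/kg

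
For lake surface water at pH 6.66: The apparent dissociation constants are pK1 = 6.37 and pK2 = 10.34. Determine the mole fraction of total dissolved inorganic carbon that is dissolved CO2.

α₀ = 0.339

α₀ = 1 / (1 + K1/[H⁺] + K1K2/[H⁺]²) = 1 / (1 + 10^+0.29 + 10^-3.39)
   = 1 / (1 + 1.9498 + 0.00040738) = 1/2.9503 = 0.3390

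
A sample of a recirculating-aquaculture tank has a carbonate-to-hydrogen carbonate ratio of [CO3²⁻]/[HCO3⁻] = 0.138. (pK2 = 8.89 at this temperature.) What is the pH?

From K2 = [H⁺][CO3²⁻]/[HCO3⁻]:  pH = pK2 + log₁₀([CO3²⁻]/[HCO3⁻])
log₁₀(0.138) = -0.860
pH = 8.89 + (-0.860) = 8.03

pH = 8.03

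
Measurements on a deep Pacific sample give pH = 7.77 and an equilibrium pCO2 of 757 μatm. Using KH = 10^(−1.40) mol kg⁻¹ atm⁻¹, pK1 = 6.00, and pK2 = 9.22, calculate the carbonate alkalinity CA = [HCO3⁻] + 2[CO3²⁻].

[CO2*] = KH · pCO2 = 10^(−1.40) × 757×10^-6 = 3.014×10^-5 mol/kg
α₀ = 1/(1 + K1/[H⁺] + K1K2/[H⁺]²) = 1/(1 + 10^+1.77 + 10^+0.32) = 0.01614
DIC = [CO2*]/α₀ = 3.014×10^-5 / 0.01614 = 1.868 mmol/kg
CA = (α₁ + 2α₂)·DIC = (0.9502 + 2×0.03371) × 1.868 = 1.90 mmol/kg

CA = 1.90 mmol/kg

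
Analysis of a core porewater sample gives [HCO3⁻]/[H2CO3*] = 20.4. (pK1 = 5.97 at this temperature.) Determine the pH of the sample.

From K1 = [H⁺][HCO3⁻]/[H2CO3*]:  pH = pK1 + log₁₀([HCO3⁻]/[H2CO3*])
log₁₀(20.4) = +1.310
pH = 5.97 + (+1.310) = 7.28

pH = 7.28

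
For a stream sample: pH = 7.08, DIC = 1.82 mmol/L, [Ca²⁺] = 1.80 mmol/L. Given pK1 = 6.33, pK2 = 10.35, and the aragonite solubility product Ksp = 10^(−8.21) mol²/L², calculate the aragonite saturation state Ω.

Ω = 0.242

α₂ = 1 / (1 + [H⁺]/K2 + [H⁺]²/(K1K2)) = 1 / (1 + 10^+3.27 + 10^+2.52)
   = 1 / (1 + 1862.1 + 331.13) = 1/2194.2 = 0.0004557
[CO3²⁻] = α₂ × DIC = 0.0004557 × 1.82 = 0.0008295 mmol/L = 0.8295 μmol/L
Ksp = 10^(−8.21) = 6.166×10^-9
Ω = [Ca²⁺][CO3²⁻]/Ksp = (1.80×10^-3)(8.295×10^-7) / 6.166×10^-9 = 0.242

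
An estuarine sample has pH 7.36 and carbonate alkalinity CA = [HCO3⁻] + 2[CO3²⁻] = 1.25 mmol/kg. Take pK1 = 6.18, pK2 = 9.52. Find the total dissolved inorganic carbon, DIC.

DIC = 1.32 mmol/kg

CA = [HCO3⁻] + 2[CO3²⁻] = (α₁ + 2α₂)·DIC
At pH 7.36: [H⁺]/K1 = 10^-1.18 = 0.066069, K2/[H⁺] = 10^-2.16 = 0.0069183
α₁ = 1/(1 + 0.066069 + 0.0069183) = 1/1.0730 = 0.9320; α₂ = α₁·K2/[H⁺] = 0.006448
α₁ + 2α₂ = 0.9449
DIC = CA / (α₁ + 2α₂) = 1.25 / 0.9449 = 1.32 mmol/kg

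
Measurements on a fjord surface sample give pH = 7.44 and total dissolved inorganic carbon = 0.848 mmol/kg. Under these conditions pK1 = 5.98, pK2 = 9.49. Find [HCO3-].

α₁ = 1 / (1 + [H⁺]/K1 + K2/[H⁺]) = 1 / (1 + 10^-1.46 + 10^-2.05)
   = 1 / (1 + 0.034674 + 0.0089125) = 1/1.0436 = 0.9582
[HCO3⁻] = α₁ × DIC = 0.9582 × 0.848 = 0.813 mmol/kg

[HCO3⁻] = 0.813 mmol/kg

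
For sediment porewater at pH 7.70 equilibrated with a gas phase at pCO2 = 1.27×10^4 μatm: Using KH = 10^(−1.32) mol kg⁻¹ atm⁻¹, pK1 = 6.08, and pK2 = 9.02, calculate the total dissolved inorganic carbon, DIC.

[CO2*] = KH · pCO2 = 10^(−1.32) × 1.27×10^4×10^-6 = 6.079×10^-4 mol/kg
α₀ = 1/(1 + K1/[H⁺] + K1K2/[H⁺]²) = 1/(1 + 10^+1.62 + 10^+0.30) = 0.02238
DIC = [CO2*]/α₀ = 6.079×10^-4 / 0.02238 = 27.2 mmol/kg

DIC = 27.2 mmol/kg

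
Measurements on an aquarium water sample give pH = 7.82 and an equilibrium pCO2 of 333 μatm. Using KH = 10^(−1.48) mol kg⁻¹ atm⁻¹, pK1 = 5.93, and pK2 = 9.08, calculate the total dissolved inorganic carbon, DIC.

DIC = 0.914 mmol/kg

[CO2*] = KH · pCO2 = 10^(−1.48) × 333×10^-6 = 1.103×10^-5 mol/kg
α₀ = 1/(1 + K1/[H⁺] + K1K2/[H⁺]²) = 1/(1 + 10^+1.89 + 10^+0.63) = 0.01206
DIC = [CO2*]/α₀ = 1.103×10^-5 / 0.01206 = 0.914 mmol/kg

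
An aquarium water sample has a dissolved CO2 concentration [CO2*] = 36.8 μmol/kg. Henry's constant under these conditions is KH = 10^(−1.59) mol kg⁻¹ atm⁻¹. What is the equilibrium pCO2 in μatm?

KH = 10^(−1.59) = 2.570×10^-2 mol kg⁻¹ atm⁻¹
pCO2 = [CO2*]/KH = 36.8×10^-6 / 2.570×10^-2 = 1.43×10^-3 atm = 1430 μatm

pCO2 = 1430 μatm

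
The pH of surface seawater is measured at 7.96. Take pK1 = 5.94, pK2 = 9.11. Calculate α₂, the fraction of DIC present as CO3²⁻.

α₂ = 0.0655

α₂ = 1 / (1 + [H⁺]/K2 + [H⁺]²/(K1K2)) = 1 / (1 + 10^+1.15 + 10^-0.87)
   = 1 / (1 + 14.125 + 0.13490) = 1/15.260 = 0.06553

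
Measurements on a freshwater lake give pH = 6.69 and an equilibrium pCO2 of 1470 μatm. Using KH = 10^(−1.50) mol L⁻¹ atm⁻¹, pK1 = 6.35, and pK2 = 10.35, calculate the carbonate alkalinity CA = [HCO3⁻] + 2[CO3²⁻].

CA = 0.102 mmol/L

[CO2*] = KH · pCO2 = 10^(−1.50) × 1470×10^-6 = 4.649×10^-5 mol/L
α₀ = 1/(1 + K1/[H⁺] + K1K2/[H⁺]²) = 1/(1 + 10^+0.34 + 10^-3.32) = 0.3137
DIC = [CO2*]/α₀ = 4.649×10^-5 / 0.3137 = 0.1482 mmol/L
CA = (α₁ + 2α₂)·DIC = (0.6862 + 2×0.0001501) × 0.1482 = 0.102 mmol/L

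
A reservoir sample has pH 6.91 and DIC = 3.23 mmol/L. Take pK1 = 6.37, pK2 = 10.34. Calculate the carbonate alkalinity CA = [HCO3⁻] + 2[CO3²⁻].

CA = 2.51 mmol/L

CA = [HCO3⁻] + 2[CO3²⁻] = (α₁ + 2α₂)·DIC
At pH 6.91: [H⁺]/K1 = 10^-0.54 = 0.28840, K2/[H⁺] = 10^-3.43 = 0.00037154
α₁ = 1/(1 + 0.28840 + 0.00037154) = 1/1.2888 = 0.7759; α₂ = α₁·K2/[H⁺] = 0.0002883
α₁ + 2α₂ = 0.7765
CA = 0.7765 × 3.23 = 2.51 mmol/L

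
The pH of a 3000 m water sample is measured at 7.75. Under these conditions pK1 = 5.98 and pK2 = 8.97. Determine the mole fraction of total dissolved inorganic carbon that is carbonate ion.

α₂ = 0.0559

α₂ = 1 / (1 + [H⁺]/K2 + [H⁺]²/(K1K2)) = 1 / (1 + 10^+1.22 + 10^-0.55)
   = 1 / (1 + 16.596 + 0.28184) = 1/17.878 = 0.05594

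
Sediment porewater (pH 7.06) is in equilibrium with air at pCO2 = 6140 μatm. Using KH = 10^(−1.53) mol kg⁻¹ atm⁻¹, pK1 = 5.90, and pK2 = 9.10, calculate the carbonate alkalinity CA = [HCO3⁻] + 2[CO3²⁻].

[CO2*] = KH · pCO2 = 10^(−1.53) × 6140×10^-6 = 1.812×10^-4 mol/kg
α₀ = 1/(1 + K1/[H⁺] + K1K2/[H⁺]²) = 1/(1 + 10^+1.16 + 10^-0.88) = 0.06416
DIC = [CO2*]/α₀ = 1.812×10^-4 / 0.06416 = 2.824 mmol/kg
CA = (α₁ + 2α₂)·DIC = (0.9274 + 2×0.008458) × 2.824 = 2.67 mmol/kg

CA = 2.67 mmol/kg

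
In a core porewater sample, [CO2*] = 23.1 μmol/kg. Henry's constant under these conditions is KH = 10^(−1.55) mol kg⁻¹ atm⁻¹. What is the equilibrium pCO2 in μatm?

KH = 10^(−1.55) = 2.818×10^-2 mol kg⁻¹ atm⁻¹
pCO2 = [CO2*]/KH = 23.1×10^-6 / 2.818×10^-2 = 8.20×10^-4 atm = 820 μatm

pCO2 = 820 μatm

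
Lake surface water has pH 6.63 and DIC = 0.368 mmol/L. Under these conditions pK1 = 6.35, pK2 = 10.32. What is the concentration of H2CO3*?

α₀ = 1 / (1 + K1/[H⁺] + K1K2/[H⁺]²) = 1 / (1 + 10^+0.28 + 10^-3.41)
   = 1 / (1 + 1.9055 + 0.00038905) = 1/2.9058 = 0.3441
[CO2*] = α₀ × DIC = 0.3441 × 0.368 = 0.127 mmol/L

[CO2*] = 0.127 mmol/L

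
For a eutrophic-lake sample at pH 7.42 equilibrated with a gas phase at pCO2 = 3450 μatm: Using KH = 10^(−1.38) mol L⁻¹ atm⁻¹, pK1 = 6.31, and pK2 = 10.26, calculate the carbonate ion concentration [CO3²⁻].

[CO2*] = KH · pCO2 = 10^(−1.38) × 3450×10^-6 = 1.438×10^-4 mol/L
α₀ = 1/(1 + K1/[H⁺] + K1K2/[H⁺]²) = 1/(1 + 10^+1.11 + 10^-1.73) = 0.07194
DIC = [CO2*]/α₀ = 1.438×10^-4 / 0.07194 = 1.999 mmol/L
[CO3²⁻] = α₂·DIC; α₂ = 0.001340, so [CO3²⁻] = 0.001340 × 1.999 = 0.00268 mmol/L = 2.68 μmol/L

[CO3²⁻] = 2.68 μmol/L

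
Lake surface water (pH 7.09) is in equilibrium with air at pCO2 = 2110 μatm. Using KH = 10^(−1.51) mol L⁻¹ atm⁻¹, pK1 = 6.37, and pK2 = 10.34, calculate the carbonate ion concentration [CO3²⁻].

[CO2*] = KH · pCO2 = 10^(−1.51) × 2110×10^-6 = 6.521×10^-5 mol/L
α₀ = 1/(1 + K1/[H⁺] + K1K2/[H⁺]²) = 1/(1 + 10^+0.72 + 10^-2.53) = 0.1600
DIC = [CO2*]/α₀ = 6.521×10^-5 / 0.1600 = 0.4076 mmol/L
[CO3²⁻] = α₂·DIC; α₂ = 0.0004721, so [CO3²⁻] = 0.0004721 × 0.4076 = 0.000192 mmol/L = 0.192 μmol/L

[CO3²⁻] = 0.192 μmol/L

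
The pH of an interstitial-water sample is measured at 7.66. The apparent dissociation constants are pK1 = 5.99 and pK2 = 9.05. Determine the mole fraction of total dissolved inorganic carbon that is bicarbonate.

α₁ = 1 / (1 + [H⁺]/K1 + K2/[H⁺]) = 1 / (1 + 10^-1.67 + 10^-1.39)
   = 1 / (1 + 0.021380 + 0.040738) = 1/1.0621 = 0.9415

α₁ = 0.942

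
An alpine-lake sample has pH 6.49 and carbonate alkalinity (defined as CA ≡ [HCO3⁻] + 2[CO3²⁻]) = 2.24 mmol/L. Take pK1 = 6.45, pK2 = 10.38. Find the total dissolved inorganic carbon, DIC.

DIC = 4.28 mmol/L

CA = [HCO3⁻] + 2[CO3²⁻] = (α₁ + 2α₂)·DIC
At pH 6.49: [H⁺]/K1 = 10^-0.04 = 0.91201, K2/[H⁺] = 10^-3.89 = 0.00012882
α₁ = 1/(1 + 0.91201 + 0.00012882) = 1/1.9121 = 0.5230; α₂ = α₁·K2/[H⁺] = 6.737×10^-5
α₁ + 2α₂ = 0.5231
DIC = CA / (α₁ + 2α₂) = 2.24 / 0.5231 = 4.28 mmol/L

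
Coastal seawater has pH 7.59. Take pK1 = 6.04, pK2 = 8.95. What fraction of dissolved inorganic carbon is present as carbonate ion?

α₂ = 0.0407

α₂ = 1 / (1 + [H⁺]/K2 + [H⁺]²/(K1K2)) = 1 / (1 + 10^+1.36 + 10^-0.19)
   = 1 / (1 + 22.909 + 0.64565) = 1/24.554 = 0.04073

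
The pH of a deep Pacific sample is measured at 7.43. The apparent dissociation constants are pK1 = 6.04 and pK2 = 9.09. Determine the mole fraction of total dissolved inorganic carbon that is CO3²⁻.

α₂ = 0.0206

α₂ = 1 / (1 + [H⁺]/K2 + [H⁺]²/(K1K2)) = 1 / (1 + 10^+1.66 + 10^+0.27)
   = 1 / (1 + 45.709 + 1.8621) = 1/48.571 = 0.02059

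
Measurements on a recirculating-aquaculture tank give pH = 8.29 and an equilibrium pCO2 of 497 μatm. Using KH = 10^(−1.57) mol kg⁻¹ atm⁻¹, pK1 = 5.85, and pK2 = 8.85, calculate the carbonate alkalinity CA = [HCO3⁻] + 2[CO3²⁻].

[CO2*] = KH · pCO2 = 10^(−1.57) × 497×10^-6 = 1.338×10^-5 mol/kg
α₀ = 1/(1 + K1/[H⁺] + K1K2/[H⁺]²) = 1/(1 + 10^+2.44 + 10^+1.88) = 0.002839
DIC = [CO2*]/α₀ = 1.338×10^-5 / 0.002839 = 4.712 mmol/kg
CA = (α₁ + 2α₂)·DIC = (0.7818 + 2×0.2153) × 4.712 = 5.71 mmol/kg

CA = 5.71 mmol/kg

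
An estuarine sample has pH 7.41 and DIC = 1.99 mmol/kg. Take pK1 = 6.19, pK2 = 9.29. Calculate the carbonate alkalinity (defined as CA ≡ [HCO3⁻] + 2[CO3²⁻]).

CA = 1.90 mmol/kg

CA = [HCO3⁻] + 2[CO3²⁻] = (α₁ + 2α₂)·DIC
At pH 7.41: [H⁺]/K1 = 10^-1.22 = 0.060256, K2/[H⁺] = 10^-1.88 = 0.013183
α₁ = 1/(1 + 0.060256 + 0.013183) = 1/1.0734 = 0.9316; α₂ = α₁·K2/[H⁺] = 0.01228
α₁ + 2α₂ = 0.9561
CA = 0.9561 × 1.99 = 1.90 mmol/kg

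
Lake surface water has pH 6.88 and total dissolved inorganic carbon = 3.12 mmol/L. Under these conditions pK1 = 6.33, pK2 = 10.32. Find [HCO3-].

α₁ = 1 / (1 + [H⁺]/K1 + K2/[H⁺]) = 1 / (1 + 10^-0.55 + 10^-3.44)
   = 1 / (1 + 0.28184 + 0.00036308) = 1/1.2822 = 0.7799
[HCO3⁻] = α₁ × DIC = 0.7799 × 3.12 = 2.43 mmol/L

[HCO3⁻] = 2.43 mmol/L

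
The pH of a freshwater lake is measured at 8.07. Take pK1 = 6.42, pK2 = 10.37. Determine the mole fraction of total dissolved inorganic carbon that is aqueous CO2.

α₀ = 1 / (1 + K1/[H⁺] + K1K2/[H⁺]²) = 1 / (1 + 10^+1.65 + 10^-0.65)
   = 1 / (1 + 44.668 + 0.22387) = 1/45.892 = 0.02179

α₀ = 0.0218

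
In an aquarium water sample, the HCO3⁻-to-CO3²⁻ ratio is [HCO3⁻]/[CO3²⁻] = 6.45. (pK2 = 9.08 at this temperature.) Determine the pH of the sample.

From K2 = [H⁺][CO3²⁻]/[HCO3⁻]:  pH = pK2 − log₁₀([HCO3⁻]/[CO3²⁻])
log₁₀(6.45) = +0.810
pH = 9.08 − (+0.810) = 8.27

pH = 8.27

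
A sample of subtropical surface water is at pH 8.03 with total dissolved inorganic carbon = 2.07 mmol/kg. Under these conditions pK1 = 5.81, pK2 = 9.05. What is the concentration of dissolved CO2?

[CO2*] = 11.3 μmol/kg

α₀ = 1 / (1 + K1/[H⁺] + K1K2/[H⁺]²) = 1 / (1 + 10^+2.22 + 10^+1.20)
   = 1 / (1 + 165.96 + 15.849) = 1/182.81 = 0.005470
[CO2*] = α₀ × DIC = 0.005470 × 2.07 = 0.0113 mmol/kg = 11.3 μmol/kg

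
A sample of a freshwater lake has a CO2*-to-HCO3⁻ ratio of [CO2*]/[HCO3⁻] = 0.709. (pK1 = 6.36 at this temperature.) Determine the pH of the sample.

pH = 6.51

From K1 = [H⁺][HCO3⁻]/[CO2*]:  pH = pK1 − log₁₀([CO2*]/[HCO3⁻])
log₁₀(0.709) = -0.149
pH = 6.36 − (-0.149) = 6.51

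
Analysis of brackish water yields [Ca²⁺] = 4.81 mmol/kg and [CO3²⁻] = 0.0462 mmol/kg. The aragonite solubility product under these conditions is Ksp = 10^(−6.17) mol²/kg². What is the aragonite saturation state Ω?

Ω = 0.329

Ksp = 10^(−6.17) = 6.761×10^-7
Ω = [Ca²⁺][CO3²⁻]/Ksp = (4.81×10^-3)(0.0462×10^-3) / 6.761×10^-7 = 0.329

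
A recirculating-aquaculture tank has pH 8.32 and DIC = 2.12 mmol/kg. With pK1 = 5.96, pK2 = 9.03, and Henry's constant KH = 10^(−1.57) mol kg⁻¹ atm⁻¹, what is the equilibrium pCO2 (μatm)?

pCO2 = 287 μatm

α₀ = 1 / (1 + K1/[H⁺] + K1K2/[H⁺]²) = 1 / (1 + 10^+2.36 + 10^+1.65)
   = 1 / (1 + 229.09 + 44.668) = 1/274.76 = 0.003640
[CO2*] = α₀ × DIC = 0.003640 × 2.12 = 0.007716 mmol/kg = 7.716 μmol/kg
pCO2 = [CO2*]/KH = 7.716×10^-6 / 2.692×10^-2 = 287 μatm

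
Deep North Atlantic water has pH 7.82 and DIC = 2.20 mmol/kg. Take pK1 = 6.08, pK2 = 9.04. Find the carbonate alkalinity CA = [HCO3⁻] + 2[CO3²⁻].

CA = 2.29 mmol/kg

CA = [HCO3⁻] + 2[CO3²⁻] = (α₁ + 2α₂)·DIC
At pH 7.82: [H⁺]/K1 = 10^-1.74 = 0.018197, K2/[H⁺] = 10^-1.22 = 0.060256
α₁ = 1/(1 + 0.018197 + 0.060256) = 1/1.0785 = 0.9273; α₂ = α₁·K2/[H⁺] = 0.05587
α₁ + 2α₂ = 1.0390
CA = 1.0390 × 2.20 = 2.29 mmol/kg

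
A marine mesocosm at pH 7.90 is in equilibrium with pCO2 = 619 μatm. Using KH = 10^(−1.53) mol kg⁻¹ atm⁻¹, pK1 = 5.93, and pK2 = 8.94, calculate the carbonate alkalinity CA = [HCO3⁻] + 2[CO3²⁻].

[CO2*] = KH · pCO2 = 10^(−1.53) × 619×10^-6 = 1.827×10^-5 mol/kg
α₀ = 1/(1 + K1/[H⁺] + K1K2/[H⁺]²) = 1/(1 + 10^+1.97 + 10^+0.93) = 0.009724
DIC = [CO2*]/α₀ = 1.827×10^-5 / 0.009724 = 1.879 mmol/kg
CA = (α₁ + 2α₂)·DIC = (0.9075 + 2×0.08277) × 1.879 = 2.02 mmol/kg

CA = 2.02 mmol/kg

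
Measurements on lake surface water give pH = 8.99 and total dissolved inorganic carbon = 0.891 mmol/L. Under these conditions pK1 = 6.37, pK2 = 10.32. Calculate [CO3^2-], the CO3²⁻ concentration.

α₂ = 1 / (1 + [H⁺]/K2 + [H⁺]²/(K1K2)) = 1 / (1 + 10^+1.33 + 10^-1.29)
   = 1 / (1 + 21.380 + 0.051286) = 1/22.431 = 0.04458
[CO3²⁻] = α₂ × DIC = 0.04458 × 0.891 = 0.0397 mmol/L

[CO3²⁻] = 0.0397 mmol/L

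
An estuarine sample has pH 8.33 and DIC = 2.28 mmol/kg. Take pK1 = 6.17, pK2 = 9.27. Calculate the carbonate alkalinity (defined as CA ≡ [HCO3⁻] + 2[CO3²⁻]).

CA = 2.50 mmol/kg

CA = [HCO3⁻] + 2[CO3²⁻] = (α₁ + 2α₂)·DIC
At pH 8.33: [H⁺]/K1 = 10^-2.16 = 0.0069183, K2/[H⁺] = 10^-0.94 = 0.11482
α₁ = 1/(1 + 0.0069183 + 0.11482) = 1/1.1217 = 0.8915; α₂ = α₁·K2/[H⁺] = 0.1024
α₁ + 2α₂ = 1.0962
CA = 1.0962 × 2.28 = 2.50 mmol/kg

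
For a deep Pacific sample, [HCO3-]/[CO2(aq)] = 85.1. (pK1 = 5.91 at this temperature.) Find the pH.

pH = 7.84

From K1 = [H⁺][HCO3-]/[CO2(aq)]:  pH = pK1 + log₁₀([HCO3-]/[CO2(aq)])
log₁₀(85.1) = +1.930
pH = 5.91 + (+1.930) = 7.84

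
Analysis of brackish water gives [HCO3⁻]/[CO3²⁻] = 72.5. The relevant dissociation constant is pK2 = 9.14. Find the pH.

From K2 = [H⁺][CO3²⁻]/[HCO3⁻]:  pH = pK2 − log₁₀([HCO3⁻]/[CO3²⁻])
log₁₀(72.5) = +1.860
pH = 9.14 − (+1.860) = 7.28

pH = 7.28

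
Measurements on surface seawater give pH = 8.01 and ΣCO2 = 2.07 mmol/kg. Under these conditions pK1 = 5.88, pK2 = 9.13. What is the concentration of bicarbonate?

α₁ = 1 / (1 + [H⁺]/K1 + K2/[H⁺]) = 1 / (1 + 10^-2.13 + 10^-1.12)
   = 1 / (1 + 0.0074131 + 0.075858) = 1/1.0833 = 0.9231
[HCO3⁻] = α₁ × DIC = 0.9231 × 2.07 = 1.91 mmol/kg

[HCO3⁻] = 1.91 mmol/kg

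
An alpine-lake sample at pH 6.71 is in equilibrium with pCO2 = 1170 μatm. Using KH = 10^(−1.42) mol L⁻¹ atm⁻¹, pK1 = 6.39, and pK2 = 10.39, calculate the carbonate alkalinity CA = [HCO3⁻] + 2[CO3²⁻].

CA = 0.0930 mmol/L

[CO2*] = KH · pCO2 = 10^(−1.42) × 1170×10^-6 = 4.448×10^-5 mol/L
α₀ = 1/(1 + K1/[H⁺] + K1K2/[H⁺]²) = 1/(1 + 10^+0.32 + 10^-3.36) = 0.3237
DIC = [CO2*]/α₀ = 4.448×10^-5 / 0.3237 = 0.1374 mmol/L
CA = (α₁ + 2α₂)·DIC = (0.6762 + 2×0.0001413) × 0.1374 = 0.0930 mmol/L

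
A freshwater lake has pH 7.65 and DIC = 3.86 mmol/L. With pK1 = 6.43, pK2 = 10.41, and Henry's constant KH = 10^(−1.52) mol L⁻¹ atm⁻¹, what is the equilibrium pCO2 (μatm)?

pCO2 = 7250 μatm

α₀ = 1 / (1 + K1/[H⁺] + K1K2/[H⁺]²) = 1 / (1 + 10^+1.22 + 10^-1.54)
   = 1 / (1 + 16.596 + 0.028840) = 1/17.625 = 0.05674
[CO2*] = α₀ × DIC = 0.05674 × 3.86 = 0.2190 mmol/L
pCO2 = [CO2*]/KH = 2.190×10^-4 / 3.020×10^-2 = 7250 μatm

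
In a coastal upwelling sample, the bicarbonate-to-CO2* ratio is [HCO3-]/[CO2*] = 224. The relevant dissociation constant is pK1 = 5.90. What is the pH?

From K1 = [H⁺][HCO3-]/[CO2*]:  pH = pK1 + log₁₀([HCO3-]/[CO2*])
log₁₀(224) = +2.350
pH = 5.90 + (+2.350) = 8.25

pH = 8.25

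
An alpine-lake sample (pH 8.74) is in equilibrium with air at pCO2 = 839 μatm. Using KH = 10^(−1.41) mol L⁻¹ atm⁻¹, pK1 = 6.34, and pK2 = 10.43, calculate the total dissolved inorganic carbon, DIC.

[CO2*] = KH · pCO2 = 10^(−1.41) × 839×10^-6 = 3.264×10^-5 mol/L
α₀ = 1/(1 + K1/[H⁺] + K1K2/[H⁺]²) = 1/(1 + 10^+2.40 + 10^+0.71) = 0.003886
DIC = [CO2*]/α₀ = 3.264×10^-5 / 0.003886 = 8.40 mmol/L

DIC = 8.40 mmol/L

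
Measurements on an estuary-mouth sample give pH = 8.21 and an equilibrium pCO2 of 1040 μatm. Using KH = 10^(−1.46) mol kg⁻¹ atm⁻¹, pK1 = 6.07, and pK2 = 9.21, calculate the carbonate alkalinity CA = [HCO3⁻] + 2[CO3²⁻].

CA = 5.97 mmol/kg

[CO2*] = KH · pCO2 = 10^(−1.46) × 1040×10^-6 = 3.606×10^-5 mol/kg
α₀ = 1/(1 + K1/[H⁺] + K1K2/[H⁺]²) = 1/(1 + 10^+2.14 + 10^+1.14) = 0.006543
DIC = [CO2*]/α₀ = 3.606×10^-5 / 0.006543 = 5.512 mmol/kg
CA = (α₁ + 2α₂)·DIC = (0.9031 + 2×0.09031) × 5.512 = 5.97 mmol/kg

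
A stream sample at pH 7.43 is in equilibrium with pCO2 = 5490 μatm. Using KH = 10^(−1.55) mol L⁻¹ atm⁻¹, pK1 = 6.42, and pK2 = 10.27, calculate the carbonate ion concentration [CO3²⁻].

[CO2*] = KH · pCO2 = 10^(−1.55) × 5490×10^-6 = 1.547×10^-4 mol/L
α₀ = 1/(1 + K1/[H⁺] + K1K2/[H⁺]²) = 1/(1 + 10^+1.01 + 10^-1.83) = 0.08891
DIC = [CO2*]/α₀ = 1.547×10^-4 / 0.08891 = 1.740 mmol/L
[CO3²⁻] = α₂·DIC; α₂ = 0.001315, so [CO3²⁻] = 0.001315 × 1.740 = 0.00229 mmol/L = 2.29 μmol/L

[CO3²⁻] = 2.29 μmol/L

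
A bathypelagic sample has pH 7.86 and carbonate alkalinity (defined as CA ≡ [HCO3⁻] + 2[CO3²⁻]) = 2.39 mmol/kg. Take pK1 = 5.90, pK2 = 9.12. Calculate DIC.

CA = [HCO3⁻] + 2[CO3²⁻] = (α₁ + 2α₂)·DIC
At pH 7.86: [H⁺]/K1 = 10^-1.96 = 0.010965, K2/[H⁺] = 10^-1.26 = 0.054954
α₁ = 1/(1 + 0.010965 + 0.054954) = 1/1.0659 = 0.9382; α₂ = α₁·K2/[H⁺] = 0.05156
α₁ + 2α₂ = 1.0413
DIC = CA / (α₁ + 2α₂) = 2.39 / 1.0413 = 2.30 mmol/kg

DIC = 2.30 mmol/kg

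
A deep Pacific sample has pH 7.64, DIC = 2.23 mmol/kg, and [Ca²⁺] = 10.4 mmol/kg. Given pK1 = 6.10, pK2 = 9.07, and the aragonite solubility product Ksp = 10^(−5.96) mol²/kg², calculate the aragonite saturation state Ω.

Ω = 0.737

α₂ = 1 / (1 + [H⁺]/K2 + [H⁺]²/(K1K2)) = 1 / (1 + 10^+1.43 + 10^-0.11)
   = 1 / (1 + 26.915 + 0.77625) = 1/28.692 = 0.03485
[CO3²⁻] = α₂ × DIC = 0.03485 × 2.23 = 0.07772 mmol/kg
Ksp = 10^(−5.96) = 1.096×10^-6
Ω = [Ca²⁺][CO3²⁻]/Ksp = (10.4×10^-3)(7.772×10^-5) / 1.096×10^-6 = 0.737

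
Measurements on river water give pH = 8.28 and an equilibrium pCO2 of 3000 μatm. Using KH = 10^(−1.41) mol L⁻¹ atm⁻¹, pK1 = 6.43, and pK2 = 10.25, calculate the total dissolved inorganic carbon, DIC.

DIC = 8.47 mmol/L

[CO2*] = KH · pCO2 = 10^(−1.41) × 3000×10^-6 = 1.167×10^-4 mol/L
α₀ = 1/(1 + K1/[H⁺] + K1K2/[H⁺]²) = 1/(1 + 10^+1.85 + 10^-0.12) = 0.01378
DIC = [CO2*]/α₀ = 1.167×10^-4 / 0.01378 = 8.47 mmol/L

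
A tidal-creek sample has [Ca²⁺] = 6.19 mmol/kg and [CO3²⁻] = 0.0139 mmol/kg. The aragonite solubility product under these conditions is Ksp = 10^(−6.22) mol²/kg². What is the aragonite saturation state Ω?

Ω = 0.143

Ksp = 10^(−6.22) = 6.026×10^-7
Ω = [Ca²⁺][CO3²⁻]/Ksp = (6.19×10^-3)(0.0139×10^-3) / 6.026×10^-7 = 0.143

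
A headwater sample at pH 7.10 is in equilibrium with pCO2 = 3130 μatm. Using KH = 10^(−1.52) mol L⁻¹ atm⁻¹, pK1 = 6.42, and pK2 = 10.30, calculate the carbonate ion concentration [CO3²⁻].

[CO2*] = KH · pCO2 = 10^(−1.52) × 3130×10^-6 = 9.452×10^-5 mol/L
α₀ = 1/(1 + K1/[H⁺] + K1K2/[H⁺]²) = 1/(1 + 10^+0.68 + 10^-2.52) = 0.1727
DIC = [CO2*]/α₀ = 9.452×10^-5 / 0.1727 = 0.5472 mmol/L
[CO3²⁻] = α₂·DIC; α₂ = 0.0005216, so [CO3²⁻] = 0.0005216 × 0.5472 = 0.000285 mmol/L = 0.285 μmol/L

[CO3²⁻] = 0.285 μmol/L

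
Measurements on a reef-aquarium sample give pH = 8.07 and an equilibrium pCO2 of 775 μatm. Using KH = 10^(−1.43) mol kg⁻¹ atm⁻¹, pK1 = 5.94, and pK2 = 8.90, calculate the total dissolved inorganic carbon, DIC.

DIC = 4.49 mmol/kg

[CO2*] = KH · pCO2 = 10^(−1.43) × 775×10^-6 = 2.879×10^-5 mol/kg
α₀ = 1/(1 + K1/[H⁺] + K1K2/[H⁺]²) = 1/(1 + 10^+2.13 + 10^+1.30) = 0.006416
DIC = [CO2*]/α₀ = 2.879×10^-5 / 0.006416 = 4.49 mmol/kg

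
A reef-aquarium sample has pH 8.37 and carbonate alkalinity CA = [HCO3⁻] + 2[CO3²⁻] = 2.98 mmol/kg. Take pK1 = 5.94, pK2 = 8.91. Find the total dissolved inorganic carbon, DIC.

CA = [HCO3⁻] + 2[CO3²⁻] = (α₁ + 2α₂)·DIC
At pH 8.37: [H⁺]/K1 = 10^-2.43 = 0.0037154, K2/[H⁺] = 10^-0.54 = 0.28840
α₁ = 1/(1 + 0.0037154 + 0.28840) = 1/1.2921 = 0.7739; α₂ = α₁·K2/[H⁺] = 0.2232
α₁ + 2α₂ = 1.2203
DIC = CA / (α₁ + 2α₂) = 2.98 / 1.2203 = 2.44 mmol/kg

DIC = 2.44 mmol/kg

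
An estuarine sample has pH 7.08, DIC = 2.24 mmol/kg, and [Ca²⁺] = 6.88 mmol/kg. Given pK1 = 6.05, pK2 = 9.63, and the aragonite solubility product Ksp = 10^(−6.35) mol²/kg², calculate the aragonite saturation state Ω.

α₂ = 1 / (1 + [H⁺]/K2 + [H⁺]²/(K1K2)) = 1 / (1 + 10^+2.55 + 10^+1.52)
   = 1 / (1 + 354.81 + 33.113) = 1/388.93 = 0.002571
[CO3²⁻] = α₂ × DIC = 0.002571 × 2.24 = 0.005759 mmol/kg = 5.759 μmol/kg
Ksp = 10^(−6.35) = 4.467×10^-7
Ω = [Ca²⁺][CO3²⁻]/Ksp = (6.88×10^-3)(5.759×10^-6) / 4.467×10^-7 = 0.0887

Ω = 0.0887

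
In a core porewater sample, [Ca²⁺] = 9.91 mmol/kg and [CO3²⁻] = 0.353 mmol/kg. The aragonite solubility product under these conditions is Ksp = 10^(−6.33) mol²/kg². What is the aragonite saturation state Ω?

Ω = 7.48

Ksp = 10^(−6.33) = 4.677×10^-7
Ω = [Ca²⁺][CO3²⁻]/Ksp = (9.91×10^-3)(0.353×10^-3) / 4.677×10^-7 = 7.48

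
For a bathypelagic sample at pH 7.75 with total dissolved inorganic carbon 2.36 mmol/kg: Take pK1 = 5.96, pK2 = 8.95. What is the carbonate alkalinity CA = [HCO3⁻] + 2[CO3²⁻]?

CA = [HCO3⁻] + 2[CO3²⁻] = (α₁ + 2α₂)·DIC
At pH 7.75: [H⁺]/K1 = 10^-1.79 = 0.016218, K2/[H⁺] = 10^-1.20 = 0.063096
α₁ = 1/(1 + 0.016218 + 0.063096) = 1/1.0793 = 0.9265; α₂ = α₁·K2/[H⁺] = 0.05846
α₁ + 2α₂ = 1.0434
CA = 1.0434 × 2.36 = 2.46 mmol/kg

CA = 2.46 mmol/kg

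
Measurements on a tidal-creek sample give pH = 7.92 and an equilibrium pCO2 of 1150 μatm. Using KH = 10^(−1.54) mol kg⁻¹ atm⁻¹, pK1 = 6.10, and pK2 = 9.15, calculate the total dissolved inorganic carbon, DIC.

[CO2*] = KH · pCO2 = 10^(−1.54) × 1150×10^-6 = 3.317×10^-5 mol/kg
α₀ = 1/(1 + K1/[H⁺] + K1K2/[H⁺]²) = 1/(1 + 10^+1.82 + 10^+0.59) = 0.01409
DIC = [CO2*]/α₀ = 3.317×10^-5 / 0.01409 = 2.35 mmol/kg

DIC = 2.35 mmol/kg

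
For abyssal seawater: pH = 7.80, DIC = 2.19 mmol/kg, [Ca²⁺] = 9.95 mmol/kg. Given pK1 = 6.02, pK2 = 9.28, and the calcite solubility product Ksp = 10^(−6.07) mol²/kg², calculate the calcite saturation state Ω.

Ω = 0.808

α₂ = 1 / (1 + [H⁺]/K2 + [H⁺]²/(K1K2)) = 1 / (1 + 10^+1.48 + 10^-0.30)
   = 1 / (1 + 30.200 + 0.50119) = 1/31.701 = 0.03155
[CO3²⁻] = α₂ × DIC = 0.03155 × 2.19 = 0.06908 mmol/kg
Ksp = 10^(−6.07) = 8.511×10^-7
Ω = [Ca²⁺][CO3²⁻]/Ksp = (9.95×10^-3)(6.908×10^-5) / 8.511×10^-7 = 0.808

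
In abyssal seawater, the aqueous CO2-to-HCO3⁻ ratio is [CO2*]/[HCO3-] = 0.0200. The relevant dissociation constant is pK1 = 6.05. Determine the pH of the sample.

From K1 = [H⁺][HCO3-]/[CO2*]:  pH = pK1 − log₁₀([CO2*]/[HCO3-])
log₁₀(0.0200) = -1.699
pH = 6.05 − (-1.699) = 7.75

pH = 7.75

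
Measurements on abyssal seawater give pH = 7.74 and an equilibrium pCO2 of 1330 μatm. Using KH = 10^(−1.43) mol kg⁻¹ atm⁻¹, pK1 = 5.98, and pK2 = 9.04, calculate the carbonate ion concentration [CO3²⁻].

[CO2*] = KH · pCO2 = 10^(−1.43) × 1330×10^-6 = 4.941×10^-5 mol/kg
α₀ = 1/(1 + K1/[H⁺] + K1K2/[H⁺]²) = 1/(1 + 10^+1.76 + 10^+0.46) = 0.01628
DIC = [CO2*]/α₀ = 4.941×10^-5 / 0.01628 = 3.035 mmol/kg
[CO3²⁻] = α₂·DIC; α₂ = 0.04695, so [CO3²⁻] = 0.04695 × 3.035 = 0.143 mmol/kg

[CO3²⁻] = 0.143 mmol/kg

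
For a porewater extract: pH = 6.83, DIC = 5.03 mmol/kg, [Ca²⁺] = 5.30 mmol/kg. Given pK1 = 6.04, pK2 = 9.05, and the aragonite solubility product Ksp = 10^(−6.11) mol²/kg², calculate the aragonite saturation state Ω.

α₂ = 1 / (1 + [H⁺]/K2 + [H⁺]²/(K1K2)) = 1 / (1 + 10^+2.22 + 10^+1.43)
   = 1 / (1 + 165.96 + 26.915) = 1/193.87 = 0.005158
[CO3²⁻] = α₂ × DIC = 0.005158 × 5.03 = 0.02594 mmol/kg
Ksp = 10^(−6.11) = 7.762×10^-7
Ω = [Ca²⁺][CO3²⁻]/Ksp = (5.30×10^-3)(2.594×10^-5) / 7.762×10^-7 = 0.177

Ω = 0.177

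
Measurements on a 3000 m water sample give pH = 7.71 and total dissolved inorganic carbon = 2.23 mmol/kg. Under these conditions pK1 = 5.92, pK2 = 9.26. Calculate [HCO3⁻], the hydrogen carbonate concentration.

[HCO3⁻] = 2.14 mmol/kg

α₁ = 1 / (1 + [H⁺]/K1 + K2/[H⁺]) = 1 / (1 + 10^-1.79 + 10^-1.55)
   = 1 / (1 + 0.016218 + 0.028184) = 1/1.0444 = 0.9575
[HCO3⁻] = α₁ × DIC = 0.9575 × 2.23 = 2.14 mmol/kg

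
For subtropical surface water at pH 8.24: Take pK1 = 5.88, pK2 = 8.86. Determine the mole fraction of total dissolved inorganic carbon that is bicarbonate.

α₁ = 0.804

α₁ = 1 / (1 + [H⁺]/K1 + K2/[H⁺]) = 1 / (1 + 10^-2.36 + 10^-0.62)
   = 1 / (1 + 0.0043652 + 0.23988) = 1/1.2442 = 0.8037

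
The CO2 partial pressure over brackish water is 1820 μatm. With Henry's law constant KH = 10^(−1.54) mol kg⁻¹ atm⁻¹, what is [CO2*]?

[CO2*] = 52.5 μmol/kg

KH = 10^(−1.54) = 2.884×10^-2 mol kg⁻¹ atm⁻¹
[CO2*] = KH · pCO2 = 2.884×10^-2 × 1820×10^-6 atm = 5.25×10^-5 mol/kg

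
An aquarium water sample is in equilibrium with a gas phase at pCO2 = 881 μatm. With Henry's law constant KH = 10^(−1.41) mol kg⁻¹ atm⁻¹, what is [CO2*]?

[CO2*] = 34.3 μmol/kg

KH = 10^(−1.41) = 3.890×10^-2 mol kg⁻¹ atm⁻¹
[CO2*] = KH · pCO2 = 3.890×10^-2 × 881×10^-6 atm = 3.43×10^-5 mol/kg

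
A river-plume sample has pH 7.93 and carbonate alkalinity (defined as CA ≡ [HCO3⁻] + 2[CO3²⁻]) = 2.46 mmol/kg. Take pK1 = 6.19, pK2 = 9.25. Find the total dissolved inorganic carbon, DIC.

CA = [HCO3⁻] + 2[CO3²⁻] = (α₁ + 2α₂)·DIC
At pH 7.93: [H⁺]/K1 = 10^-1.74 = 0.018197, K2/[H⁺] = 10^-1.32 = 0.047863
α₁ = 1/(1 + 0.018197 + 0.047863) = 1/1.0661 = 0.9380; α₂ = α₁·K2/[H⁺] = 0.04490
α₁ + 2α₂ = 1.0278
DIC = CA / (α₁ + 2α₂) = 2.46 / 1.0278 = 2.39 mmol/kg

DIC = 2.39 mmol/kg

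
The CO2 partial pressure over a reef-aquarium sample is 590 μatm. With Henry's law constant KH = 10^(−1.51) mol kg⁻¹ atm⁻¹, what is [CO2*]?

[CO2*] = 18.2 μmol/kg

KH = 10^(−1.51) = 3.090×10^-2 mol kg⁻¹ atm⁻¹
[CO2*] = KH · pCO2 = 3.090×10^-2 × 590×10^-6 atm = 1.82×10^-5 mol/kg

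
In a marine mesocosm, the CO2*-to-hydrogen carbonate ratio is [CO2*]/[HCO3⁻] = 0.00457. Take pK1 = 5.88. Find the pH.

pH = 8.22

From K1 = [H⁺][HCO3⁻]/[CO2*]:  pH = pK1 − log₁₀([CO2*]/[HCO3⁻])
log₁₀(0.00457) = -2.340
pH = 5.88 − (-2.340) = 8.22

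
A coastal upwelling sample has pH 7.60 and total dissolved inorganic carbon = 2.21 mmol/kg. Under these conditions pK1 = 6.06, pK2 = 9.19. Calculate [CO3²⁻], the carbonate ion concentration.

α₂ = 1 / (1 + [H⁺]/K2 + [H⁺]²/(K1K2)) = 1 / (1 + 10^+1.59 + 10^+0.05)
   = 1 / (1 + 38.905 + 1.1220) = 1/41.027 = 0.02437
[CO3²⁻] = α₂ × DIC = 0.02437 × 2.21 = 0.0539 mmol/kg

[CO3²⁻] = 0.0539 mmol/kg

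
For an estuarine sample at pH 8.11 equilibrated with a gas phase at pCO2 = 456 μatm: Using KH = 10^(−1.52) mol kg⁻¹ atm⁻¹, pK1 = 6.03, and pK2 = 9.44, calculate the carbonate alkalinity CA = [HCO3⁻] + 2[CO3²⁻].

CA = 1.81 mmol/kg

[CO2*] = KH · pCO2 = 10^(−1.52) × 456×10^-6 = 1.377×10^-5 mol/kg
α₀ = 1/(1 + K1/[H⁺] + K1K2/[H⁺]²) = 1/(1 + 10^+2.08 + 10^+0.75) = 0.007883
DIC = [CO2*]/α₀ = 1.377×10^-5 / 0.007883 = 1.747 mmol/kg
CA = (α₁ + 2α₂)·DIC = (0.9478 + 2×0.04433) × 1.747 = 1.81 mmol/kg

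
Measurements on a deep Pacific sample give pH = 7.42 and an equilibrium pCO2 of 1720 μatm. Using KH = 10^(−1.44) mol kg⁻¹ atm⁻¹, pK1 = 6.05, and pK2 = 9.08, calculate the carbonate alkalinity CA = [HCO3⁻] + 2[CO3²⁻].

[CO2*] = KH · pCO2 = 10^(−1.44) × 1720×10^-6 = 6.245×10^-5 mol/kg
α₀ = 1/(1 + K1/[H⁺] + K1K2/[H⁺]²) = 1/(1 + 10^+1.37 + 10^-0.29) = 0.04007
DIC = [CO2*]/α₀ = 6.245×10^-5 / 0.04007 = 1.558 mmol/kg
CA = (α₁ + 2α₂)·DIC = (0.9394 + 2×0.02055) × 1.558 = 1.53 mmol/kg

CA = 1.53 mmol/kg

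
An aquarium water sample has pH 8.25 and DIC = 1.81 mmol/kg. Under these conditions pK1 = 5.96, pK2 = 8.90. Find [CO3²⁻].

α₂ = 1 / (1 + [H⁺]/K2 + [H⁺]²/(K1K2)) = 1 / (1 + 10^+0.65 + 10^-1.64)
   = 1 / (1 + 4.4668 + 0.022909) = 1/5.4897 = 0.1822
[CO3²⁻] = α₂ × DIC = 0.1822 × 1.81 = 0.330 mmol/kg

[CO3²⁻] = 0.330 mmol/kg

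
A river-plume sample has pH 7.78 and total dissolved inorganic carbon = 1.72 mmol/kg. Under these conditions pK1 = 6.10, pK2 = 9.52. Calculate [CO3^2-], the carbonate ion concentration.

[CO3²⁻] = 0.0301 mmol/kg

α₂ = 1 / (1 + [H⁺]/K2 + [H⁺]²/(K1K2)) = 1 / (1 + 10^+1.74 + 10^+0.06)
   = 1 / (1 + 54.954 + 1.1482) = 1/57.102 = 0.01751
[CO3²⁻] = α₂ × DIC = 0.01751 × 1.72 = 0.0301 mmol/kg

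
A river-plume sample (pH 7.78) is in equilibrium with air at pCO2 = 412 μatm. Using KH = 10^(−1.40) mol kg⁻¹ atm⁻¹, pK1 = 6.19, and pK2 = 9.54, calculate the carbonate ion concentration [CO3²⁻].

[CO2*] = KH · pCO2 = 10^(−1.40) × 412×10^-6 = 1.640×10^-5 mol/kg
α₀ = 1/(1 + K1/[H⁺] + K1K2/[H⁺]²) = 1/(1 + 10^+1.59 + 10^-0.17) = 0.02464
DIC = [CO2*]/α₀ = 1.640×10^-5 / 0.02464 = 0.6656 mmol/kg
[CO3²⁻] = α₂·DIC; α₂ = 0.01666, so [CO3²⁻] = 0.01666 × 0.6656 = 0.0111 mmol/kg = 11.1 μmol/kg

[CO3²⁻] = 11.1 μmol/kg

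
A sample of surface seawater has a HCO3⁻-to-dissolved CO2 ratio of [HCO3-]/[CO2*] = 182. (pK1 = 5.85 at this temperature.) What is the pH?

pH = 8.11

From K1 = [H⁺][HCO3-]/[CO2*]:  pH = pK1 + log₁₀([HCO3-]/[CO2*])
log₁₀(182) = +2.260
pH = 5.85 + (+2.260) = 8.11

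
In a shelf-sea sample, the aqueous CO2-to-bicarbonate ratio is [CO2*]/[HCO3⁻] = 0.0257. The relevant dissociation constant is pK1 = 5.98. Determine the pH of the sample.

From K1 = [H⁺][HCO3⁻]/[CO2*]:  pH = pK1 − log₁₀([CO2*]/[HCO3⁻])
log₁₀(0.0257) = -1.590
pH = 5.98 − (-1.590) = 7.57

pH = 7.57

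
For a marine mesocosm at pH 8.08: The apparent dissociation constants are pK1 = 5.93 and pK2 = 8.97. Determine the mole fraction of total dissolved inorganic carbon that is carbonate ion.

α₂ = 1 / (1 + [H⁺]/K2 + [H⁺]²/(K1K2)) = 1 / (1 + 10^+0.89 + 10^-1.26)
   = 1 / (1 + 7.7625 + 0.054954) = 1/8.8174 = 0.1134

α₂ = 0.113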